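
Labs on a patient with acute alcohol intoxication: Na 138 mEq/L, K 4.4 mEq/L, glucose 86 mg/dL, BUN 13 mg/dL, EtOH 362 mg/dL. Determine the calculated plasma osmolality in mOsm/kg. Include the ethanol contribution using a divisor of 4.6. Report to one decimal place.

364.1 mOsm/kg

Calculated osmolality = 2·Na + glucose/18 + BUN/2.8 + ethanol/4.6
= 2·138 + 86/18 + 13/2.8 + 362/4.6
= 276 + 4.78 + 4.64 + 78.70
= 364.12 mOsm/kg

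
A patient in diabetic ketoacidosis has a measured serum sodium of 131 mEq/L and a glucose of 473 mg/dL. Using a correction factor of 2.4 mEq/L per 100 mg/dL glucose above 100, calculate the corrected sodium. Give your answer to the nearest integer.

Corrected Na = measured Na + 2.4 · (glucose − 100)/100
= 131 + 2.4 · (473 − 100)/100
= 131 + 9
= 140 mEq/L

140 mEq/L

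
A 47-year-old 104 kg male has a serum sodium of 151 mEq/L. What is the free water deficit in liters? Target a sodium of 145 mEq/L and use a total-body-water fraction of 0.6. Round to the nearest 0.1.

TBW = 0.6 · 104 = 62.4 L
Free water deficit = TBW · (Na/145 − 1)
= 62.4 · (151/145 − 1)
= 62.4 · 0.0414
= 2.58 L

2.6 L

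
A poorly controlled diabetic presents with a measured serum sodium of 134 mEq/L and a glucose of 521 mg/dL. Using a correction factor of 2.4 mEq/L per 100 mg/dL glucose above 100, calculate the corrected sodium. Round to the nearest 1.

Corrected Na = measured Na + 2.4 · (glucose − 100)/100
= 134 + 2.4 · (521 − 100)/100
= 134 + 10.1
= 144.1 mEq/L

144 mEq/L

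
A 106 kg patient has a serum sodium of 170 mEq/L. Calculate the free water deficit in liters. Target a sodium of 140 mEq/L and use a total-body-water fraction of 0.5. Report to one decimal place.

TBW = 0.5 · 106 = 53 L
Free water deficit = TBW · (Na/140 − 1)
= 53 · (170/140 − 1)
= 53 · 0.2143
= 11.36 L

11.4 L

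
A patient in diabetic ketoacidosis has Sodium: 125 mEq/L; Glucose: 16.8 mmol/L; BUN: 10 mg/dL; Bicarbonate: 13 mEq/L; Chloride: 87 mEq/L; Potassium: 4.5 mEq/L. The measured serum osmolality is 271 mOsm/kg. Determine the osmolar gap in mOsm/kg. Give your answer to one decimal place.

0.6 mOsm/kg

Calculated osmolality = 2·Na + glucose + BUN/2.8
= 2·125 + 16.8 + 10/2.8
= 250 + 16.80 + 3.57
= 270.37 mOsm/kg ≈ 270.4 mOsm/kg
Osmolar gap = measured − calculated = 271 − 270.4 = 0.6 mOsm/kg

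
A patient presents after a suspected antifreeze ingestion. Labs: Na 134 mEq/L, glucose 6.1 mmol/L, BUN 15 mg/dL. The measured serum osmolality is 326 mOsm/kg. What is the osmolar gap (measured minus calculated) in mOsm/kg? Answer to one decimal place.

Calculated osmolality = 2·Na + glucose + BUN/2.8
= 2·134 + 6.1 + 15/2.8
= 268 + 6.10 + 5.36
= 279.46 mOsm/kg ≈ 279.5 mOsm/kg
Osmolar gap = measured − calculated = 326 − 279.5 = 46.5 mOsm/kg

46.5 mOsm/kg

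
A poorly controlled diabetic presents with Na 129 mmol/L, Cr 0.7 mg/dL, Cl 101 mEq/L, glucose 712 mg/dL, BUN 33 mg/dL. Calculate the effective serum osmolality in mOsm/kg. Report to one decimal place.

297.6 mOsm/kg

Effective osmolality excludes urea (freely permeant across cell membranes):
2·Na + glucose/18
= 2·129 + 712/18
= 258 + 39.56
= 297.56 mOsm/kg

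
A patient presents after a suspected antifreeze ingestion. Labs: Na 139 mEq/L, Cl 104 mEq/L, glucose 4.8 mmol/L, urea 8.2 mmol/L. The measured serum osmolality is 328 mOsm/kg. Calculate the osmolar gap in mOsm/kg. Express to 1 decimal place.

37.0 mOsm/kg

Calculated osmolality = 2·Na + glucose + urea
= 2·139 + 4.8 + 8.2
= 278 + 4.80 + 8.20
= 291 mOsm/kg ≈ 291.0 mOsm/kg
Osmolar gap = measured − calculated = 328 − 291.0 = 37.0 mOsm/kg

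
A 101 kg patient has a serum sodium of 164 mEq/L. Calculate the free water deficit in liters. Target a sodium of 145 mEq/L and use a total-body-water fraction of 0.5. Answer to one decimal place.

TBW = 0.5 · 101 = 50.5 L
Free water deficit = TBW · (Na/145 − 1)
= 50.5 · (164/145 − 1)
= 50.5 · 0.131
= 6.62 L

6.6 L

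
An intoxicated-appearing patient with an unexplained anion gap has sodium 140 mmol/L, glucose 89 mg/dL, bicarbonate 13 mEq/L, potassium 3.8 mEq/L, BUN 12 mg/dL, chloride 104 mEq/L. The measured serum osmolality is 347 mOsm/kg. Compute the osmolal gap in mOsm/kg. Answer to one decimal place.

Calculated osmolality = 2·Na + glucose/18 + BUN/2.8
= 2·140 + 89/18 + 12/2.8
= 280 + 4.94 + 4.29
= 289.23 mOsm/kg ≈ 289.2 mOsm/kg
Osmolar gap = measured − calculated = 347 − 289.2 = 57.8 mOsm/kg

57.8 mOsm/kg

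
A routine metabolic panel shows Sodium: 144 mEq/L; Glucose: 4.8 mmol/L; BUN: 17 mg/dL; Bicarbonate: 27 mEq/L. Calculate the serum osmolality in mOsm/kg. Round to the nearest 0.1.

298.9 mOsm/kg

Calculated osmolality = 2·Na + glucose + BUN/2.8
= 2·144 + 4.8 + 17/2.8
= 288 + 4.80 + 6.07
= 298.87 mOsm/kg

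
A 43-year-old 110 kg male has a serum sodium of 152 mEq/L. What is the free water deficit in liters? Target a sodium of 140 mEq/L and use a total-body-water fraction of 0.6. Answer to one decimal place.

5.7 L

TBW = 0.6 · 110 = 66 L
Free water deficit = TBW · (Na/140 − 1)
= 66 · (152/140 − 1)
= 66 · 0.0857
= 5.66 L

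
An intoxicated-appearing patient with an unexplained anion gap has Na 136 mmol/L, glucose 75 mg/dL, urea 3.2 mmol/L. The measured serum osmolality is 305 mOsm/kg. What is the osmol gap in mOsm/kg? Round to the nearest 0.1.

25.6 mOsm/kg

Calculated osmolality = 2·Na + glucose/18 + urea
= 2·136 + 75/18 + 3.2
= 272 + 4.17 + 3.20
= 279.37 mOsm/kg ≈ 279.4 mOsm/kg
Osmolar gap = measured − calculated = 305 − 279.4 = 25.6 mOsm/kg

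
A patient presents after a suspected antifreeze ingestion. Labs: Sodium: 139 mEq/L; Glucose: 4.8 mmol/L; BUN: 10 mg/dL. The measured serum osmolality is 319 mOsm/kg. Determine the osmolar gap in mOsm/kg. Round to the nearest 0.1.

32.6 mOsm/kg

Calculated osmolality = 2·Na + glucose + BUN/2.8
= 2·139 + 4.8 + 10/2.8
= 278 + 4.80 + 3.57
= 286.37 mOsm/kg ≈ 286.4 mOsm/kg
Osmolar gap = measured − calculated = 319 − 286.4 = 32.6 mOsm/kg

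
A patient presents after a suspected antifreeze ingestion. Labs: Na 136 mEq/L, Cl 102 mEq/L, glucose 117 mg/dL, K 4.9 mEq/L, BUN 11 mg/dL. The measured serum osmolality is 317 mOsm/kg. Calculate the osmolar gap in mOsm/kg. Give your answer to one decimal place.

34.6 mOsm/kg

Calculated osmolality = 2·Na + glucose/18 + BUN/2.8
= 2·136 + 117/18 + 11/2.8
= 272 + 6.50 + 3.93
= 282.43 mOsm/kg ≈ 282.4 mOsm/kg
Osmolar gap = measured − calculated = 317 − 282.4 = 34.6 mOsm/kg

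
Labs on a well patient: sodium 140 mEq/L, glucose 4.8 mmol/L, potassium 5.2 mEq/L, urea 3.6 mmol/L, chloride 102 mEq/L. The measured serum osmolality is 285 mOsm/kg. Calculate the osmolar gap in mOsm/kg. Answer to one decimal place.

Calculated osmolality = 2·Na + glucose + urea
= 2·140 + 4.8 + 3.6
= 280 + 4.80 + 3.60
= 288.4 mOsm/kg ≈ 288.4 mOsm/kg
Osmolar gap = measured − calculated = 285 − 288.4 = -3.4 mOsm/kg

-3.4 mOsm/kg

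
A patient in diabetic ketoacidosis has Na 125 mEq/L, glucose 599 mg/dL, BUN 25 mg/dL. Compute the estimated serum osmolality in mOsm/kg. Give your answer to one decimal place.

Calculated osmolality = 2·Na + glucose/18 + BUN/2.8
= 2·125 + 599/18 + 25/2.8
= 250 + 33.28 + 8.93
= 292.21 mOsm/kg

292.2 mOsm/kg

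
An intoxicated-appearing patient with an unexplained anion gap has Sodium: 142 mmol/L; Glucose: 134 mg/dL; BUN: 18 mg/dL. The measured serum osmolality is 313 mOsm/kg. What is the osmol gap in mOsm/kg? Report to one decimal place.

Calculated osmolality = 2·Na + glucose/18 + BUN/2.8
= 2·142 + 134/18 + 18/2.8
= 284 + 7.44 + 6.43
= 297.87 mOsm/kg ≈ 297.9 mOsm/kg
Osmolar gap = measured − calculated = 313 − 297.9 = 15.1 mOsm/kg

15.1 mOsm/kg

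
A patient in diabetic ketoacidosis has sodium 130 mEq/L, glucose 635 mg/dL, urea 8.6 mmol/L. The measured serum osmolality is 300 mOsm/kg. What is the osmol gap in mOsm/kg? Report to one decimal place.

Calculated osmolality = 2·Na + glucose/18 + urea
= 2·130 + 635/18 + 8.6
= 260 + 35.28 + 8.60
= 303.88 mOsm/kg ≈ 303.9 mOsm/kg
Osmolar gap = measured − calculated = 300 − 303.9 = -3.9 mOsm/kg

-3.9 mOsm/kg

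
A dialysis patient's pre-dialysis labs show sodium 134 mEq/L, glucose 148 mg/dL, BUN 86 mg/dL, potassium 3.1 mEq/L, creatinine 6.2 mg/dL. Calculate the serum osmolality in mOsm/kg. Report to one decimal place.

Calculated osmolality = 2·Na + glucose/18 + BUN/2.8
= 2·134 + 148/18 + 86/2.8
= 268 + 8.22 + 30.71
= 306.93 mOsm/kg

306.9 mOsm/kg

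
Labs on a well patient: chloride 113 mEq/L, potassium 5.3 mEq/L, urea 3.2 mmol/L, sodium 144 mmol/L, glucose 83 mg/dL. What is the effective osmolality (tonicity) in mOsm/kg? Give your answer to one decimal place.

Effective osmolality excludes urea (freely permeant across cell membranes):
2·Na + glucose/18
= 2·144 + 83/18
= 288 + 4.61
= 292.61 mOsm/kg

292.6 mOsm/kg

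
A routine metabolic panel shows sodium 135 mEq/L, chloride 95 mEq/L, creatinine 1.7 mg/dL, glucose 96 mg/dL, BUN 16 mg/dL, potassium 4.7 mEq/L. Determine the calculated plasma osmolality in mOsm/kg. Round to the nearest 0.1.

Calculated osmolality = 2·Na + glucose/18 + BUN/2.8
= 2·135 + 96/18 + 16/2.8
= 270 + 5.33 + 5.71
= 281.04 mOsm/kg

281.0 mOsm/kg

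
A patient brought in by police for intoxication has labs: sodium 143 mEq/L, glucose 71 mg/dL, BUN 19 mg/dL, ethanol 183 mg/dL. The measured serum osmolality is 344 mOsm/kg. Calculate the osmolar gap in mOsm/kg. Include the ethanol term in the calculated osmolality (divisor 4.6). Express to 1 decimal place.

7.5 mOsm/kg

Calculated osmolality = 2·Na + glucose/18 + BUN/2.8 + ethanol/4.6
= 2·143 + 71/18 + 19/2.8 + 183/4.6
= 286 + 3.94 + 6.79 + 39.78
= 336.51 mOsm/kg ≈ 336.5 mOsm/kg
Osmolar gap = measured − calculated = 344 − 336.5 = 7.5 mOsm/kg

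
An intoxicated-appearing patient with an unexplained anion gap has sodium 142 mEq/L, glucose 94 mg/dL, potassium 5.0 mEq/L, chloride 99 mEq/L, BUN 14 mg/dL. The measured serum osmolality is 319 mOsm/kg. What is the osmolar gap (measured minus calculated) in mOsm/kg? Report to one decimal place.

24.8 mOsm/kg

Calculated osmolality = 2·Na + glucose/18 + BUN/2.8
= 2·142 + 94/18 + 14/2.8
= 284 + 5.22 + 5
= 294.22 mOsm/kg ≈ 294.2 mOsm/kg
Osmolar gap = measured − calculated = 319 − 294.2 = 24.8 mOsm/kg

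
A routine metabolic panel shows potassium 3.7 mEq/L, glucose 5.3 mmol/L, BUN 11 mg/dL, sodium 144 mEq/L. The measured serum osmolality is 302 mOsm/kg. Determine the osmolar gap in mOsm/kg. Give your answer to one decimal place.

4.8 mOsm/kg

Calculated osmolality = 2·Na + glucose + BUN/2.8
= 2·144 + 5.3 + 11/2.8
= 288 + 5.30 + 3.93
= 297.23 mOsm/kg ≈ 297.2 mOsm/kg
Osmolar gap = measured − calculated = 302 − 297.2 = 4.8 mOsm/kg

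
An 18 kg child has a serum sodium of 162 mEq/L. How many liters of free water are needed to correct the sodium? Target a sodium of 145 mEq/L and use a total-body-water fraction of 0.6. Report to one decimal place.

1.3 L

TBW = 0.6 · 18 = 10.8 L
Free water deficit = TBW · (Na/145 − 1)
= 10.8 · (162/145 − 1)
= 10.8 · 0.1172
= 1.27 L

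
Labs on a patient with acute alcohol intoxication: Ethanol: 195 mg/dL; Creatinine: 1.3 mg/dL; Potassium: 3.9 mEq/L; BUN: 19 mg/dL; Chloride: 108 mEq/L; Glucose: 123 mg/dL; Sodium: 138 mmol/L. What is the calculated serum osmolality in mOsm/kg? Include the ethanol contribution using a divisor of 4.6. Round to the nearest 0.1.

Calculated osmolality = 2·Na + glucose/18 + BUN/2.8 + ethanol/4.6
= 2·138 + 123/18 + 19/2.8 + 195/4.6
= 276 + 6.83 + 6.79 + 42.39
= 332.01 mOsm/kg

332.0 mOsm/kg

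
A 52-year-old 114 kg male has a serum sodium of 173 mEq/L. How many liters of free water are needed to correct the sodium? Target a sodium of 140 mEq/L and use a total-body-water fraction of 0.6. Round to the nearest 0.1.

TBW = 0.6 · 114 = 68.4 L
Free water deficit = TBW · (Na/140 − 1)
= 68.4 · (173/140 − 1)
= 68.4 · 0.2357
= 16.12 L

16.1 L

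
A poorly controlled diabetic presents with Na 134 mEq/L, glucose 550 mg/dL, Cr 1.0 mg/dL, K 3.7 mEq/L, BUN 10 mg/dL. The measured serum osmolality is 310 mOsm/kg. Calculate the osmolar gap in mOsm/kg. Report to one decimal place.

Calculated osmolality = 2·Na + glucose/18 + BUN/2.8
= 2·134 + 550/18 + 10/2.8
= 268 + 30.56 + 3.57
= 302.13 mOsm/kg ≈ 302.1 mOsm/kg
Osmolar gap = measured − calculated = 310 − 302.1 = 7.9 mOsm/kg

7.9 mOsm/kg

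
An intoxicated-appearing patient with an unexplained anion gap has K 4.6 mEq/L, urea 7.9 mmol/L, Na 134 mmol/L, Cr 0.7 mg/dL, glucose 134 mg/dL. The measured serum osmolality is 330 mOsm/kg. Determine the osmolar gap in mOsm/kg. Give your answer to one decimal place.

Calculated osmolality = 2·Na + glucose/18 + urea
= 2·134 + 134/18 + 7.9
= 268 + 7.44 + 7.90
= 283.34 mOsm/kg ≈ 283.3 mOsm/kg
Osmolar gap = measured − calculated = 330 − 283.3 = 46.7 mOsm/kg

46.7 mOsm/kg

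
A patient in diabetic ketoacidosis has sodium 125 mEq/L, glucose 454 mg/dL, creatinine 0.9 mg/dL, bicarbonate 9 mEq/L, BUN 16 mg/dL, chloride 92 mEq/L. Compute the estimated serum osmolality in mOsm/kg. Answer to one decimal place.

280.9 mOsm/kg

Calculated osmolality = 2·Na + glucose/18 + BUN/2.8
= 2·125 + 454/18 + 16/2.8
= 250 + 25.22 + 5.71
= 280.93 mOsm/kg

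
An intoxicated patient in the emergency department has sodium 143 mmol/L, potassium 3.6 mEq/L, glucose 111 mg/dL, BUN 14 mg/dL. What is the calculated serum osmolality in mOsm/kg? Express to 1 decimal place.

297.2 mOsm/kg

Calculated osmolality = 2·Na + glucose/18 + BUN/2.8
= 2·143 + 111/18 + 14/2.8
= 286 + 6.17 + 5
= 297.17 mOsm/kg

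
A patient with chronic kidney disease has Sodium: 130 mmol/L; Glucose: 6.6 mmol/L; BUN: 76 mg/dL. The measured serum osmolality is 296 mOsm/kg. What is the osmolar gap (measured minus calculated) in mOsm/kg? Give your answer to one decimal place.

Calculated osmolality = 2·Na + glucose + BUN/2.8
= 2·130 + 6.6 + 76/2.8
= 260 + 6.60 + 27.14
= 293.74 mOsm/kg ≈ 293.7 mOsm/kg
Osmolar gap = measured − calculated = 296 − 293.7 = 2.3 mOsm/kg

2.3 mOsm/kg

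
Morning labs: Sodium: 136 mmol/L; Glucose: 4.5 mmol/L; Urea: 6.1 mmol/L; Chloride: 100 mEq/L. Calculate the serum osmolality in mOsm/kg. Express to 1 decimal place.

Calculated osmolality = 2·Na + glucose + urea
= 2·136 + 4.5 + 6.1
= 272 + 4.50 + 6.10
= 282.6 mOsm/kg

282.6 mOsm/kg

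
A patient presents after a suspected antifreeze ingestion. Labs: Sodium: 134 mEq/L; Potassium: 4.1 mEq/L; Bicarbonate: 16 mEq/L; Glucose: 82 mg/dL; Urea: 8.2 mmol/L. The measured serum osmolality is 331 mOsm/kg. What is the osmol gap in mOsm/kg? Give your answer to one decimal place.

50.2 mOsm/kg

Calculated osmolality = 2·Na + glucose/18 + urea
= 2·134 + 82/18 + 8.2
= 268 + 4.56 + 8.20
= 280.76 mOsm/kg ≈ 280.8 mOsm/kg
Osmolar gap = measured − calculated = 331 − 280.8 = 50.2 mOsm/kg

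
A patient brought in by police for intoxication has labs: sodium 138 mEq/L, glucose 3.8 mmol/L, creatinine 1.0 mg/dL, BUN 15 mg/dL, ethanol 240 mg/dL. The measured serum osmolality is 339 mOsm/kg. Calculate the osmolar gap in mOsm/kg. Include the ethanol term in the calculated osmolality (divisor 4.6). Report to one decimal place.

1.7 mOsm/kg

Calculated osmolality = 2·Na + glucose + BUN/2.8 + ethanol/4.6
= 2·138 + 3.8 + 15/2.8 + 240/4.6
= 276 + 3.80 + 5.36 + 52.17
= 337.33 mOsm/kg ≈ 337.3 mOsm/kg
Osmolar gap = measured − calculated = 339 − 337.3 = 1.7 mOsm/kg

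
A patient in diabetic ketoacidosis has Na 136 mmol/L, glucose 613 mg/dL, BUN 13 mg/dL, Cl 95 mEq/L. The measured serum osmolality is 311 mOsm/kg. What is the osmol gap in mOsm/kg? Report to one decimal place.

Calculated osmolality = 2·Na + glucose/18 + BUN/2.8
= 2·136 + 613/18 + 13/2.8
= 272 + 34.06 + 4.64
= 310.7 mOsm/kg ≈ 310.7 mOsm/kg
Osmolar gap = measured − calculated = 311 − 310.7 = 0.3 mOsm/kg

0.3 mOsm/kg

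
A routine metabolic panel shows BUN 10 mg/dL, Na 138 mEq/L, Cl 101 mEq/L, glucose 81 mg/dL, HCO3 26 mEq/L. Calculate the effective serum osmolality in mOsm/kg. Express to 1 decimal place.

Effective osmolality excludes urea (freely permeant across cell membranes):
2·Na + glucose/18
= 2·138 + 81/18
= 276 + 4.5
= 280.5 mOsm/kg

280.5 mOsm/kg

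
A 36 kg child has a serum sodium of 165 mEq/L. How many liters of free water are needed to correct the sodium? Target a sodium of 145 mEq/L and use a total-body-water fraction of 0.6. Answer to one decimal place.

TBW = 0.6 · 36 = 21.6 L
Free water deficit = TBW · (Na/145 − 1)
= 21.6 · (165/145 − 1)
= 21.6 · 0.1379
= 2.98 L

3.0 L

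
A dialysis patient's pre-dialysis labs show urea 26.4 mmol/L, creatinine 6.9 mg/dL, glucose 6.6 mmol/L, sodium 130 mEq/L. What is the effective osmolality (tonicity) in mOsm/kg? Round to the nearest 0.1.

266.6 mOsm/kg

Effective osmolality excludes urea (freely permeant across cell membranes):
2·Na + glucose
= 2·130 + 6.6
= 260 + 6.6
= 266.6 mOsm/kg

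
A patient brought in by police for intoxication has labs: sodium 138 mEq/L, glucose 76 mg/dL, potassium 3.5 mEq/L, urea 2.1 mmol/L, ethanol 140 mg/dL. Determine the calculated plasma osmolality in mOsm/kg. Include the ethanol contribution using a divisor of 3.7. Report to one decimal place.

Calculated osmolality = 2·Na + glucose/18 + urea + ethanol/3.7
= 2·138 + 76/18 + 2.1 + 140/3.7
= 276 + 4.22 + 2.10 + 37.84
= 320.16 mOsm/kg

320.2 mOsm/kg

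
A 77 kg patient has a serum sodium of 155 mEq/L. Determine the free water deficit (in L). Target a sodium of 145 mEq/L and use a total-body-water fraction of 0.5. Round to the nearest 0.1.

2.7 L

TBW = 0.5 · 77 = 38.5 L
Free water deficit = TBW · (Na/145 − 1)
= 38.5 · (155/145 − 1)
= 38.5 · 0.069
= 2.66 L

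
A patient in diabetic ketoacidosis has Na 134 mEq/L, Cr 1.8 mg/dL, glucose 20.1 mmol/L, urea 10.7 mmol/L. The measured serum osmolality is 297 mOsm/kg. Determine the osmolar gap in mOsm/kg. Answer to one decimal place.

-1.8 mOsm/kg

Calculated osmolality = 2·Na + glucose + urea
= 2·134 + 20.1 + 10.7
= 268 + 20.10 + 10.70
= 298.8 mOsm/kg ≈ 298.8 mOsm/kg
Osmolar gap = measured − calculated = 297 − 298.8 = -1.8 mOsm/kg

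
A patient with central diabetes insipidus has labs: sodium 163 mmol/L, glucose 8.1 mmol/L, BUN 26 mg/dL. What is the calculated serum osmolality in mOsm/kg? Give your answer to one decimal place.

Calculated osmolality = 2·Na + glucose + BUN/2.8
= 2·163 + 8.1 + 26/2.8
= 326 + 8.10 + 9.29
= 343.39 mOsm/kg

343.4 mOsm/kg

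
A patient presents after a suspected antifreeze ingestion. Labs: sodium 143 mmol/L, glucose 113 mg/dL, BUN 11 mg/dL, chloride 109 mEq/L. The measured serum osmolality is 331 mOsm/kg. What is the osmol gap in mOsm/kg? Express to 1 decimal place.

34.8 mOsm/kg

Calculated osmolality = 2·Na + glucose/18 + BUN/2.8
= 2·143 + 113/18 + 11/2.8
= 286 + 6.28 + 3.93
= 296.21 mOsm/kg ≈ 296.2 mOsm/kg
Osmolar gap = measured − calculated = 331 − 296.2 = 34.8 mOsm/kg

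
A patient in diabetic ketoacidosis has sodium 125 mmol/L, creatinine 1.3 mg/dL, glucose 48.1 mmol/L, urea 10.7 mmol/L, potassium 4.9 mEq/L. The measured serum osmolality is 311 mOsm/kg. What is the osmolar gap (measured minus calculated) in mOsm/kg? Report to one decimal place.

2.2 mOsm/kg

Calculated osmolality = 2·Na + glucose + urea
= 2·125 + 48.1 + 10.7
= 250 + 48.10 + 10.70
= 308.8 mOsm/kg ≈ 308.8 mOsm/kg
Osmolar gap = measured − calculated = 311 − 308.8 = 2.2 mOsm/kg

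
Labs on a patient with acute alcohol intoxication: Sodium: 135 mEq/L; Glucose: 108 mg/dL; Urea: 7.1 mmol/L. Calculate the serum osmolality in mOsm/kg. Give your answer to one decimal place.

283.1 mOsm/kg

Calculated osmolality = 2·Na + glucose/18 + urea
= 2·135 + 108/18 + 7.1
= 270 + 6 + 7.10
= 283.1 mOsm/kg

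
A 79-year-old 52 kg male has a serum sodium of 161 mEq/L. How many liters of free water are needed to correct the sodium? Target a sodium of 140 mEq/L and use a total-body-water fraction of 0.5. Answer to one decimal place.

3.9 L

TBW = 0.5 · 52 = 26 L
Free water deficit = TBW · (Na/140 − 1)
= 26 · (161/140 − 1)
= 26 · 0.15
= 3.9 L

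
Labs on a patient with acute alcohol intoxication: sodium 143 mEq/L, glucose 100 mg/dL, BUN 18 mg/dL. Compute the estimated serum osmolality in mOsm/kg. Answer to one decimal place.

298.0 mOsm/kg

Calculated osmolality = 2·Na + glucose/18 + BUN/2.8
= 2·143 + 100/18 + 18/2.8
= 286 + 5.56 + 6.43
= 297.99 mOsm/kg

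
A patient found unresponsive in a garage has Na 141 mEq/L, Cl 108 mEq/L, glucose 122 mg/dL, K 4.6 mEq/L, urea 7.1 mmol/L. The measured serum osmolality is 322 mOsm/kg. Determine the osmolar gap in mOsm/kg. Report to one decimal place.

26.1 mOsm/kg

Calculated osmolality = 2·Na + glucose/18 + urea
= 2·141 + 122/18 + 7.1
= 282 + 6.78 + 7.10
= 295.88 mOsm/kg ≈ 295.9 mOsm/kg
Osmolar gap = measured − calculated = 322 − 295.9 = 26.1 mOsm/kg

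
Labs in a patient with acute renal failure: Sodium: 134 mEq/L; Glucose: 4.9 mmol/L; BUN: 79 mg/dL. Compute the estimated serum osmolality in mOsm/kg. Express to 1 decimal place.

Calculated osmolality = 2·Na + glucose + BUN/2.8
= 2·134 + 4.9 + 79/2.8
= 268 + 4.90 + 28.21
= 301.11 mOsm/kg

301.1 mOsm/kg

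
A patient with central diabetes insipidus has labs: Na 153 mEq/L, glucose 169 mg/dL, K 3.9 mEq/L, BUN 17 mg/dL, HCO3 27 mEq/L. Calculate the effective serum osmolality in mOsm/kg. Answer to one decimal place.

315.4 mOsm/kg

Effective osmolality excludes urea (freely permeant across cell membranes):
2·Na + glucose/18
= 2·153 + 169/18
= 306 + 9.39
= 315.39 mOsm/kg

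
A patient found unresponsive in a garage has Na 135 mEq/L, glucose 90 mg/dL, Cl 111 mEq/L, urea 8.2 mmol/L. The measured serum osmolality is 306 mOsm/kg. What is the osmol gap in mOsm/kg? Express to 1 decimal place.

22.8 mOsm/kg

Calculated osmolality = 2·Na + glucose/18 + urea
= 2·135 + 90/18 + 8.2
= 270 + 5 + 8.20
= 283.2 mOsm/kg ≈ 283.2 mOsm/kg
Osmolar gap = measured − calculated = 306 − 283.2 = 22.8 mOsm/kg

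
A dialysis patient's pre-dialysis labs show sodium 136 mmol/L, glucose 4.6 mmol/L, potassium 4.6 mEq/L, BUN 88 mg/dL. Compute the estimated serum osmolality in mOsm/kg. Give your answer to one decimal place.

308.0 mOsm/kg

Calculated osmolality = 2·Na + glucose + BUN/2.8
= 2·136 + 4.6 + 88/2.8
= 272 + 4.60 + 31.43
= 308.03 mOsm/kg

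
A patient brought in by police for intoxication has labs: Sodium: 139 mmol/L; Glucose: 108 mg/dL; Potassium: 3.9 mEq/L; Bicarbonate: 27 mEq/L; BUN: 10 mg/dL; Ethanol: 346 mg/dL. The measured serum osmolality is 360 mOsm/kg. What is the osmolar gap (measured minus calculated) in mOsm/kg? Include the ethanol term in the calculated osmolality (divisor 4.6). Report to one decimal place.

Calculated osmolality = 2·Na + glucose/18 + BUN/2.8 + ethanol/4.6
= 2·139 + 108/18 + 10/2.8 + 346/4.6
= 278 + 6 + 3.57 + 75.22
= 362.79 mOsm/kg ≈ 362.8 mOsm/kg
Osmolar gap = measured − calculated = 360 − 362.8 = -2.8 mOsm/kg

-2.8 mOsm/kg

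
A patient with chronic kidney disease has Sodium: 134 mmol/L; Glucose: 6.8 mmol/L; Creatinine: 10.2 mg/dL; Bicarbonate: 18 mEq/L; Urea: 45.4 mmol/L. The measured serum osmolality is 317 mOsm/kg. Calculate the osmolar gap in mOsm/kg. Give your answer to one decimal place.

Calculated osmolality = 2·Na + glucose + urea
= 2·134 + 6.8 + 45.4
= 268 + 6.80 + 45.40
= 320.2 mOsm/kg ≈ 320.2 mOsm/kg
Osmolar gap = measured − calculated = 317 − 320.2 = -3.2 mOsm/kg

-3.2 mOsm/kg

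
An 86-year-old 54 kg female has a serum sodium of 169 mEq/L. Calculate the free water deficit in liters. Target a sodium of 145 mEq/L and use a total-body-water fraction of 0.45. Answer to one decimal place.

4.0 L

TBW = 0.45 · 54 = 24.3 L
Free water deficit = TBW · (Na/145 − 1)
= 24.3 · (169/145 − 1)
= 24.3 · 0.1655
= 4.02 L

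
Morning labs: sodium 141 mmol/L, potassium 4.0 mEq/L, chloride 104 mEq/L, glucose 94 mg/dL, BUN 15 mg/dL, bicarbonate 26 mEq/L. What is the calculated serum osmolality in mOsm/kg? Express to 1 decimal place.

292.6 mOsm/kg

Calculated osmolality = 2·Na + glucose/18 + BUN/2.8
= 2·141 + 94/18 + 15/2.8
= 282 + 5.22 + 5.36
= 292.58 mOsm/kg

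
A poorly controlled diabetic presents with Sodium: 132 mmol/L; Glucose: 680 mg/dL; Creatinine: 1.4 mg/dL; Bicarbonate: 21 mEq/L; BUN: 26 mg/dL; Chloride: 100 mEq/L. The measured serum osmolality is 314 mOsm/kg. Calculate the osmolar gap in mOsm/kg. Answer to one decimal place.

2.9 mOsm/kg

Calculated osmolality = 2·Na + glucose/18 + BUN/2.8
= 2·132 + 680/18 + 26/2.8
= 264 + 37.78 + 9.29
= 311.07 mOsm/kg ≈ 311.1 mOsm/kg
Osmolar gap = measured − calculated = 314 − 311.1 = 2.9 mOsm/kg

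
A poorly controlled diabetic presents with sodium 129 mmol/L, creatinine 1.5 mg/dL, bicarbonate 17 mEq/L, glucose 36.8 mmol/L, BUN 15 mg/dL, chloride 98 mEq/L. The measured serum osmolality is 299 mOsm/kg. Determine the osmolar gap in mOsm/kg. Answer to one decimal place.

-1.2 mOsm/kg

Calculated osmolality = 2·Na + glucose + BUN/2.8
= 2·129 + 36.8 + 15/2.8
= 258 + 36.80 + 5.36
= 300.16 mOsm/kg ≈ 300.2 mOsm/kg
Osmolar gap = measured − calculated = 299 − 300.2 = -1.2 mOsm/kg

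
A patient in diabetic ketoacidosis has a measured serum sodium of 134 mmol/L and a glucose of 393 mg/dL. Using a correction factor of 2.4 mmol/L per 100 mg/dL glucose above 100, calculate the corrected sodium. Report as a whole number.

Corrected Na = measured Na + 2.4 · (glucose − 100)/100
= 134 + 2.4 · (393 − 100)/100
= 134 + 7
= 141 mmol/L

141 mmol/L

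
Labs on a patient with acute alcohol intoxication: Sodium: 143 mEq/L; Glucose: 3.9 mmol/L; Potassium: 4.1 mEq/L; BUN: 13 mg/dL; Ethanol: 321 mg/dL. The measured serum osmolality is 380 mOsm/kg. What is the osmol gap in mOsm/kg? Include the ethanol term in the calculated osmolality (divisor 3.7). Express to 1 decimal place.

-1.3 mOsm/kg

Calculated osmolality = 2·Na + glucose + BUN/2.8 + ethanol/3.7
= 2·143 + 3.9 + 13/2.8 + 321/3.7
= 286 + 3.90 + 4.64 + 86.76
= 381.3 mOsm/kg ≈ 381.3 mOsm/kg
Osmolar gap = measured − calculated = 380 − 381.3 = -1.3 mOsm/kg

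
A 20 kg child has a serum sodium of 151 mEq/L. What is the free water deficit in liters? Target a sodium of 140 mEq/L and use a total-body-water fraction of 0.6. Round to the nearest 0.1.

0.9 L

TBW = 0.6 · 20 = 12 L
Free water deficit = TBW · (Na/140 − 1)
= 12 · (151/140 − 1)
= 12 · 0.0786
= 0.94 L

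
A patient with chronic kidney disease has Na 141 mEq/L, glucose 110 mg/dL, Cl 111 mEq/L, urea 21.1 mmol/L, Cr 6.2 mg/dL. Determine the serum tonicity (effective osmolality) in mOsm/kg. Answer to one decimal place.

Effective osmolality excludes urea (freely permeant across cell membranes):
2·Na + glucose/18
= 2·141 + 110/18
= 282 + 6.11
= 288.11 mOsm/kg

288.1 mOsm/kg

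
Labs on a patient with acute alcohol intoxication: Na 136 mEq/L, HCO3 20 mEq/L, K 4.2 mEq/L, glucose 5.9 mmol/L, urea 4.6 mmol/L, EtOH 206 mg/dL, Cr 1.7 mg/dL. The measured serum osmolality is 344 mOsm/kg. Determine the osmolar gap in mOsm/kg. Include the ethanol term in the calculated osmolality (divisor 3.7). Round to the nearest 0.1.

Calculated osmolality = 2·Na + glucose + urea + ethanol/3.7
= 2·136 + 5.9 + 4.6 + 206/3.7
= 272 + 5.90 + 4.60 + 55.68
= 338.18 mOsm/kg ≈ 338.2 mOsm/kg
Osmolar gap = measured − calculated = 344 − 338.2 = 5.8 mOsm/kg

5.8 mOsm/kg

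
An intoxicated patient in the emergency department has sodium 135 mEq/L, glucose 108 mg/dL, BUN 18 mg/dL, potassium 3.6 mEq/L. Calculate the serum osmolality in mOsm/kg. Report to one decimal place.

282.4 mOsm/kg

Calculated osmolality = 2·Na + glucose/18 + BUN/2.8
= 2·135 + 108/18 + 18/2.8
= 270 + 6 + 6.43
= 282.43 mOsm/kg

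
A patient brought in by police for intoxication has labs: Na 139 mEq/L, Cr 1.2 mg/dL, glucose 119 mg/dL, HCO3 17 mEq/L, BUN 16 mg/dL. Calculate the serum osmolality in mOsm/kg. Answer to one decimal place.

290.3 mOsm/kg

Calculated osmolality = 2·Na + glucose/18 + BUN/2.8
= 2·139 + 119/18 + 16/2.8
= 278 + 6.61 + 5.71
= 290.32 mOsm/kg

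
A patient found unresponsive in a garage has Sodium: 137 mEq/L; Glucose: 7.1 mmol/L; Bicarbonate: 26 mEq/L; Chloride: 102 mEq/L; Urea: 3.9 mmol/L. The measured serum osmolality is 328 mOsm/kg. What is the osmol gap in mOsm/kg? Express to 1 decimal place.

Calculated osmolality = 2·Na + glucose + urea
= 2·137 + 7.1 + 3.9
= 274 + 7.10 + 3.90
= 285 mOsm/kg ≈ 285.0 mOsm/kg
Osmolar gap = measured − calculated = 328 − 285.0 = 43.0 mOsm/kg

43.0 mOsm/kg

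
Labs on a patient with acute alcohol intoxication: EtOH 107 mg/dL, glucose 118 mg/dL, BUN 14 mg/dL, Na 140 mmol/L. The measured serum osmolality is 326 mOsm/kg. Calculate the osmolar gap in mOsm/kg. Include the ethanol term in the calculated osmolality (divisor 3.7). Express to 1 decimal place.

5.5 mOsm/kg

Calculated osmolality = 2·Na + glucose/18 + BUN/2.8 + ethanol/3.7
= 2·140 + 118/18 + 14/2.8 + 107/3.7
= 280 + 6.56 + 5 + 28.92
= 320.48 mOsm/kg ≈ 320.5 mOsm/kg
Osmolar gap = measured − calculated = 326 − 320.5 = 5.5 mOsm/kg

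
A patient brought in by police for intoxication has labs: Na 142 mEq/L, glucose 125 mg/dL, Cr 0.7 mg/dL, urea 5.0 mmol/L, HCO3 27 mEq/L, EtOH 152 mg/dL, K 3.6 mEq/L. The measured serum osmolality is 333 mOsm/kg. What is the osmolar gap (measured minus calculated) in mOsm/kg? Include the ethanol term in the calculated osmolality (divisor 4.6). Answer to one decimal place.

Calculated osmolality = 2·Na + glucose/18 + urea + ethanol/4.6
= 2·142 + 125/18 + 5 + 152/4.6
= 284 + 6.94 + 5 + 33.04
= 328.98 mOsm/kg ≈ 329.0 mOsm/kg
Osmolar gap = measured − calculated = 333 − 329.0 = 4.0 mOsm/kg

4.0 mOsm/kg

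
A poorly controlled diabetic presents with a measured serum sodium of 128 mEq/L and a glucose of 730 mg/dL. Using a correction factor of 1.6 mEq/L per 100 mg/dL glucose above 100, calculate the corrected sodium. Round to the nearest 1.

138 mEq/L

Corrected Na = measured Na + 1.6 · (glucose − 100)/100
= 128 + 1.6 · (730 − 100)/100
= 128 + 10.1
= 138.1 mEq/L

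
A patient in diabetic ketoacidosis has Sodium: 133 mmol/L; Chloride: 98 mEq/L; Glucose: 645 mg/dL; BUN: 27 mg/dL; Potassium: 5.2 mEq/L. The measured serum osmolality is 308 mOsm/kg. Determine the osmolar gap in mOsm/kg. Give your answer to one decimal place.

-3.5 mOsm/kg

Calculated osmolality = 2·Na + glucose/18 + BUN/2.8
= 2·133 + 645/18 + 27/2.8
= 266 + 35.83 + 9.64
= 311.47 mOsm/kg ≈ 311.5 mOsm/kg
Osmolar gap = measured − calculated = 308 − 311.5 = -3.5 mOsm/kg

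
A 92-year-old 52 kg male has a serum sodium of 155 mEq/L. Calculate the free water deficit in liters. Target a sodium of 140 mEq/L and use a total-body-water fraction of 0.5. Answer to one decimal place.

2.8 L

TBW = 0.5 · 52 = 26 L
Free water deficit = TBW · (Na/140 − 1)
= 26 · (155/140 − 1)
= 26 · 0.1071
= 2.78 L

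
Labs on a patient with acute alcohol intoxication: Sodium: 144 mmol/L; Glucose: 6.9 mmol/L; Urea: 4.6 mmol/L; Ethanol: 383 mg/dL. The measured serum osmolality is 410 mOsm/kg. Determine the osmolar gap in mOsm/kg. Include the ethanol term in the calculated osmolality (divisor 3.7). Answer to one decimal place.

Calculated osmolality = 2·Na + glucose + urea + ethanol/3.7
= 2·144 + 6.9 + 4.6 + 383/3.7
= 288 + 6.90 + 4.60 + 103.51
= 403.01 mOsm/kg ≈ 403.0 mOsm/kg
Osmolar gap = measured − calculated = 410 − 403.0 = 7.0 mOsm/kg

7.0 mOsm/kg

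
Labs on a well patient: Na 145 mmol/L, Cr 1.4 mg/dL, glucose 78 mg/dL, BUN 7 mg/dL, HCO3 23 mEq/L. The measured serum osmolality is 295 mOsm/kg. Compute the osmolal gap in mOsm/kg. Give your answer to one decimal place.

-1.8 mOsm/kg

Calculated osmolality = 2·Na + glucose/18 + BUN/2.8
= 2·145 + 78/18 + 7/2.8
= 290 + 4.33 + 2.50
= 296.83 mOsm/kg ≈ 296.8 mOsm/kg
Osmolar gap = measured − calculated = 295 − 296.8 = -1.8 mOsm/kg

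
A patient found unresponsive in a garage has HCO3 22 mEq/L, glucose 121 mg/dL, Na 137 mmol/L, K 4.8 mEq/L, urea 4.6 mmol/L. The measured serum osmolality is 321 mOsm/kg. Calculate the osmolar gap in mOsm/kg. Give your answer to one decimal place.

Calculated osmolality = 2·Na + glucose/18 + urea
= 2·137 + 121/18 + 4.6
= 274 + 6.72 + 4.60
= 285.32 mOsm/kg ≈ 285.3 mOsm/kg
Osmolar gap = measured − calculated = 321 − 285.3 = 35.7 mOsm/kg

35.7 mOsm/kg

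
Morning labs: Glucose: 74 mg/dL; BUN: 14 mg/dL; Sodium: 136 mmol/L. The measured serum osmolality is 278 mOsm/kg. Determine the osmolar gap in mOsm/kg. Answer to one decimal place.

Calculated osmolality = 2·Na + glucose/18 + BUN/2.8
= 2·136 + 74/18 + 14/2.8
= 272 + 4.11 + 5
= 281.11 mOsm/kg ≈ 281.1 mOsm/kg
Osmolar gap = measured − calculated = 278 − 281.1 = -3.1 mOsm/kg

-3.1 mOsm/kg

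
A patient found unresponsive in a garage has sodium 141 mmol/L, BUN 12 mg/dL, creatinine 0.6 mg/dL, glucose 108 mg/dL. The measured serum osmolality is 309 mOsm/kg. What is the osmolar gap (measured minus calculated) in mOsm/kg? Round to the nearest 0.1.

16.7 mOsm/kg

Calculated osmolality = 2·Na + glucose/18 + BUN/2.8
= 2·141 + 108/18 + 12/2.8
= 282 + 6 + 4.29
= 292.29 mOsm/kg ≈ 292.3 mOsm/kg
Osmolar gap = measured − calculated = 309 − 292.3 = 16.7 mOsm/kg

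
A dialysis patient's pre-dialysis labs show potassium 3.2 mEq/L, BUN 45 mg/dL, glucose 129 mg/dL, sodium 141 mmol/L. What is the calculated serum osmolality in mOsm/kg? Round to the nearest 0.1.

Calculated osmolality = 2·Na + glucose/18 + BUN/2.8
= 2·141 + 129/18 + 45/2.8
= 282 + 7.17 + 16.07
= 305.24 mOsm/kg

305.2 mOsm/kg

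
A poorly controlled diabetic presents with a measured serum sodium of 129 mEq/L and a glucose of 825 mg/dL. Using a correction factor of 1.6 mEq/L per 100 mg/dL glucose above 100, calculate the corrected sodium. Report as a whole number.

Corrected Na = measured Na + 1.6 · (glucose − 100)/100
= 129 + 1.6 · (825 − 100)/100
= 129 + 11.6
= 140.6 mEq/L

141 mEq/L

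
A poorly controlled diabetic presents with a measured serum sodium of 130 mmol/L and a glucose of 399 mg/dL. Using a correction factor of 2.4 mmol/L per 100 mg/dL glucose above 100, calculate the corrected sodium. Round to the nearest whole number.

Corrected Na = measured Na + 2.4 · (glucose − 100)/100
= 130 + 2.4 · (399 − 100)/100
= 130 + 7.2
= 137.2 mmol/L

137 mmol/L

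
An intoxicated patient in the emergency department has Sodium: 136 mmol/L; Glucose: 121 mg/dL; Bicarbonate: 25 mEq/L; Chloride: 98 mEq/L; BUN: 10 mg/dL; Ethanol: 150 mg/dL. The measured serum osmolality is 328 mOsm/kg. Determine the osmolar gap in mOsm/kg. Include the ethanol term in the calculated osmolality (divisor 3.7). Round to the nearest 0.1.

5.2 mOsm/kg

Calculated osmolality = 2·Na + glucose/18 + BUN/2.8 + ethanol/3.7
= 2·136 + 121/18 + 10/2.8 + 150/3.7
= 272 + 6.72 + 3.57 + 40.54
= 322.83 mOsm/kg ≈ 322.8 mOsm/kg
Osmolar gap = measured − calculated = 328 − 322.8 = 5.2 mOsm/kg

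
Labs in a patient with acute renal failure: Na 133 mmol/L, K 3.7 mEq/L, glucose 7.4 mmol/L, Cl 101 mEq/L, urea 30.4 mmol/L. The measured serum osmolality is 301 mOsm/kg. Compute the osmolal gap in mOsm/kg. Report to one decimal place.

Calculated osmolality = 2·Na + glucose + urea
= 2·133 + 7.4 + 30.4
= 266 + 7.40 + 30.40
= 303.8 mOsm/kg ≈ 303.8 mOsm/kg
Osmolar gap = measured − calculated = 301 − 303.8 = -2.8 mOsm/kg

-2.8 mOsm/kg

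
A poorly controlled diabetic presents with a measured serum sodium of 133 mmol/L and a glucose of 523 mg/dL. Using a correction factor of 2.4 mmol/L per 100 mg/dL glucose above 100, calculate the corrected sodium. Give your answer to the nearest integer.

Corrected Na = measured Na + 2.4 · (glucose − 100)/100
= 133 + 2.4 · (523 − 100)/100
= 133 + 10.2
= 143.2 mmol/L

143 mmol/L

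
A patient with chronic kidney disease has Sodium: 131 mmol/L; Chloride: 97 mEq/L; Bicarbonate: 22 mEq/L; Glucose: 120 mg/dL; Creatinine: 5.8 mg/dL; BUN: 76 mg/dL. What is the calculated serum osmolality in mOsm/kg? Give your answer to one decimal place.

295.8 mOsm/kg

Calculated osmolality = 2·Na + glucose/18 + BUN/2.8
= 2·131 + 120/18 + 76/2.8
= 262 + 6.67 + 27.14
= 295.81 mOsm/kg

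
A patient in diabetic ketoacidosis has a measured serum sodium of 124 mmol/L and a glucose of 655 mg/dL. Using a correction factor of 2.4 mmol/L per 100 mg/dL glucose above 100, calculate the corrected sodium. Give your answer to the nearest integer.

137 mmol/L

Corrected Na = measured Na + 2.4 · (glucose − 100)/100
= 124 + 2.4 · (655 − 100)/100
= 124 + 13.3
= 137.3 mmol/L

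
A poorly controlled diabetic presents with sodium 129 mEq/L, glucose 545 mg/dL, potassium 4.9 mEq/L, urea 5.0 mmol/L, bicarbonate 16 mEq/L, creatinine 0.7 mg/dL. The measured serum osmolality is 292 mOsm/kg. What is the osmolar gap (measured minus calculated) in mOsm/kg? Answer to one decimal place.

Calculated osmolality = 2·Na + glucose/18 + urea
= 2·129 + 545/18 + 5
= 258 + 30.28 + 5
= 293.28 mOsm/kg ≈ 293.3 mOsm/kg
Osmolar gap = measured − calculated = 292 − 293.3 = -1.3 mOsm/kg

-1.3 mOsm/kg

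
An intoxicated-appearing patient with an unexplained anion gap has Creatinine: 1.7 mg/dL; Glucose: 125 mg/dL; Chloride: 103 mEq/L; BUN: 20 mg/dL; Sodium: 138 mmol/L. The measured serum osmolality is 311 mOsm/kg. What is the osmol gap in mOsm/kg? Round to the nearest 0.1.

20.9 mOsm/kg

Calculated osmolality = 2·Na + glucose/18 + BUN/2.8
= 2·138 + 125/18 + 20/2.8
= 276 + 6.94 + 7.14
= 290.08 mOsm/kg ≈ 290.1 mOsm/kg
Osmolar gap = measured − calculated = 311 − 290.1 = 20.9 mOsm/kg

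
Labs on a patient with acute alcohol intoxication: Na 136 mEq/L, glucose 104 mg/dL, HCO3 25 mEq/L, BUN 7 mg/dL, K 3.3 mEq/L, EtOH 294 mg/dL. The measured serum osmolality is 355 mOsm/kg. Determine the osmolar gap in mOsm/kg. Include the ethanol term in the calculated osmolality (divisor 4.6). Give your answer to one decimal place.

Calculated osmolality = 2·Na + glucose/18 + BUN/2.8 + ethanol/4.6
= 2·136 + 104/18 + 7/2.8 + 294/4.6
= 272 + 5.78 + 2.50 + 63.91
= 344.19 mOsm/kg ≈ 344.2 mOsm/kg
Osmolar gap = measured − calculated = 355 − 344.2 = 10.8 mOsm/kg

10.8 mOsm/kg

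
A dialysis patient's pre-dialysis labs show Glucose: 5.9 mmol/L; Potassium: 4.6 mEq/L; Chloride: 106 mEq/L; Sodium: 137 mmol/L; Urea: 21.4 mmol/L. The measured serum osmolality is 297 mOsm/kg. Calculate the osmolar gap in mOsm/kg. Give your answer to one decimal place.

-4.3 mOsm/kg

Calculated osmolality = 2·Na + glucose + urea
= 2·137 + 5.9 + 21.4
= 274 + 5.90 + 21.40
= 301.3 mOsm/kg ≈ 301.3 mOsm/kg
Osmolar gap = measured − calculated = 297 − 301.3 = -4.3 mOsm/kg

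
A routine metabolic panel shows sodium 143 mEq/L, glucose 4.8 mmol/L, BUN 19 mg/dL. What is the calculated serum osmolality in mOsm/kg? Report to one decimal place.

Calculated osmolality = 2·Na + glucose + BUN/2.8
= 2·143 + 4.8 + 19/2.8
= 286 + 4.80 + 6.79
= 297.59 mOsm/kg

297.6 mOsm/kg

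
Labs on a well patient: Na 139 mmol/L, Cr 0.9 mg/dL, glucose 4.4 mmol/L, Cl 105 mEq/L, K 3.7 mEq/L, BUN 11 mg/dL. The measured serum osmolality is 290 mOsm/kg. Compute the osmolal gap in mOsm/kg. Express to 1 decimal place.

3.7 mOsm/kg

Calculated osmolality = 2·Na + glucose + BUN/2.8
= 2·139 + 4.4 + 11/2.8
= 278 + 4.40 + 3.93
= 286.33 mOsm/kg ≈ 286.3 mOsm/kg
Osmolar gap = measured − calculated = 290 − 286.3 = 3.7 mOsm/kg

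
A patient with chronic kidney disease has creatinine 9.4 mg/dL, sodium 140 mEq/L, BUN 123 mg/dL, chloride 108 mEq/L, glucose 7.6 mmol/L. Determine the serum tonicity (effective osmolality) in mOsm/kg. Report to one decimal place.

287.6 mOsm/kg

Effective osmolality excludes urea (freely permeant across cell membranes):
2·Na + glucose
= 2·140 + 7.6
= 280 + 7.6
= 287.6 mOsm/kg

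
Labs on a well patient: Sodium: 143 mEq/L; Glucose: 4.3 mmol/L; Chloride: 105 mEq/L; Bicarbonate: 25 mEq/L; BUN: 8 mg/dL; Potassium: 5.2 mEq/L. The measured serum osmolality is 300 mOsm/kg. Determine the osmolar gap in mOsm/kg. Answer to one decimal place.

6.8 mOsm/kg

Calculated osmolality = 2·Na + glucose + BUN/2.8
= 2·143 + 4.3 + 8/2.8
= 286 + 4.30 + 2.86
= 293.16 mOsm/kg ≈ 293.2 mOsm/kg
Osmolar gap = measured − calculated = 300 − 293.2 = 6.8 mOsm/kg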